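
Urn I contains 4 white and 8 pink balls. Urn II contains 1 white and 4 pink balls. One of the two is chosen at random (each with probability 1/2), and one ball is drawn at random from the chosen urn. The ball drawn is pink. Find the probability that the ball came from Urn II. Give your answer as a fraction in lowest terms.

6/11

P(pink | Urn I) = 2/3; P(pink | Urn II) = 4/5.
P(pink) = 1/2·2/3 + 1/2·4/5 = 11/15.
By Bayes' rule, P(Urn II | pink) = 2/5 / 11/15 = 6/11 ≈ 0.5455.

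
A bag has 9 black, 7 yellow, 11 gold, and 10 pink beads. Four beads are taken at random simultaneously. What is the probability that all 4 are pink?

2/629

Unordered draws without replacement: count favorable combinations over C(37,4).
Favorable = C(9,0) · C(7,0) · C(11,0) · C(10,4) = 210; total = C(37,4) = 66045.
P = 210/66045 = 2/629 ≈ 0.0032.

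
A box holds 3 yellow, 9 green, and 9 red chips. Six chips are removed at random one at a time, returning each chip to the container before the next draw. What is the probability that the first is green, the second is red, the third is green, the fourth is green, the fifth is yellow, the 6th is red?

Multiply the conditional probability of each draw in order, with replacement (the composition resets each draw).
P = (9/21) · (9/21) · (9/21) · (9/21) · (3/21) · (9/21) = 243/117649 ≈ 0.0021.

243/117649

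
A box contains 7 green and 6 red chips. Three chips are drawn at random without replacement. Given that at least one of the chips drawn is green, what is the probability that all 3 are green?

5/38

P(all 3 green) = C(7,3)/C(13,3) = 35/286; P(at least one green) = 1 − C(6,3)/C(13,3) = 133/143.
Since 'all 3 green' ⊆ 'at least one green', P(all 3 | at least one) = 35/286 / 133/143 = 5/38 ≈ 0.1316.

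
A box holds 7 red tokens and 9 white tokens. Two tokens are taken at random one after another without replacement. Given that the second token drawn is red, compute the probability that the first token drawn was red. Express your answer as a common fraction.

P(first=red and the second token drawn is red) = (7/16)·(6/15) = 7/40.
P(the second token drawn is red) = Σ over first color = 7/40 + 21/80 = 7/16.
By Bayes, P(first=red | the second token drawn is red) = 7/40 / 7/16 = 2/5 ≈ 0.4000.

2/5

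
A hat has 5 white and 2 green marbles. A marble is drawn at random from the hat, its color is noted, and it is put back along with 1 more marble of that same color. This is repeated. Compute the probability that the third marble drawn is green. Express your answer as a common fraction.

2/7

Sum over the four possibilities for the first two draws (green/not-green each), tracking how the green count and total change by +1 per draw.
P(third is green) = 2/7 ≈ 0.2857. (In a Pólya urn every draw has the same marginal probability 2/7.)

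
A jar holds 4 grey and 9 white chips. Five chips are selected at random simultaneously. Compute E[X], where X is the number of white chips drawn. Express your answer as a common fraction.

By linearity of expectation, E[X] = Σ P(draw i is white); by symmetry each draw (even without replacement) has P(white) = 9/13.
E[X] = 5 · 9/13 = 45/13 ≈ 3.4615.

45/13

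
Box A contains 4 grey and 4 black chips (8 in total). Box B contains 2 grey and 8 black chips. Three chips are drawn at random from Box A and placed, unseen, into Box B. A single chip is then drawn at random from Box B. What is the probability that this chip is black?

19/26

Condition on how many of the transferred chips are black (from Box A: 4 black of 8; then Box B has 13 total).
  0 black: C(4,0)C(4,3)/C(8,3) = 1/14; then P = 8/13
  1 black: C(4,1)C(4,2)/C(8,3) = 3/7; then P = 9/13
  2 black: C(4,2)C(4,1)/C(8,3) = 3/7; then P = 10/13
  3 black: C(4,3)C(4,0)/C(8,3) = 1/14; then P = 11/13
P(black from Box B) = 19/26 ≈ 0.7308.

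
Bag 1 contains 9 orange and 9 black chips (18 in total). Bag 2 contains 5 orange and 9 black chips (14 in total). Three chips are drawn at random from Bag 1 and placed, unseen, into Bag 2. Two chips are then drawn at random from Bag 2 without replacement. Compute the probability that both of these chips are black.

1707/4624

Condition on how many of the transferred chips are black (from Bag 1: 9 black of 18; then Bag 2 has 17 total).
  0 black: C(9,0)C(9,3)/C(18,3) = 7/68; then P = C(9,2)/C(17,2) = 9/34
  1 black: C(9,1)C(9,2)/C(18,3) = 27/68; then P = C(10,2)/C(17,2) = 45/136
  2 black: C(9,2)C(9,1)/C(18,3) = 27/68; then P = C(11,2)/C(17,2) = 55/136
  3 black: C(9,3)C(9,0)/C(18,3) = 7/68; then P = C(12,2)/C(17,2) = 33/68
P(both black) = 1707/4624 ≈ 0.3692.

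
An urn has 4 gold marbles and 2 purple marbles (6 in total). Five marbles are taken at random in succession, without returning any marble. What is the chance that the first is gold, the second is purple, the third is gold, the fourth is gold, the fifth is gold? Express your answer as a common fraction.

1/15

Multiply the conditional probability of each draw in order, without replacement, so each draw removes one from its color and from the total.
P = (4/6) · (2/5) · (3/4) · (2/3) · (1/2) = 1/15 ≈ 0.0667.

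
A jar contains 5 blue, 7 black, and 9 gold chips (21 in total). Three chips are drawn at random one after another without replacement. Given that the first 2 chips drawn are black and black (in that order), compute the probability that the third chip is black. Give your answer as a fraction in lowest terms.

5/19

After removing 2 black, the jar has 5 black out of 19 remaining.
P(third is black | given) = 5/19 ≈ 0.2632.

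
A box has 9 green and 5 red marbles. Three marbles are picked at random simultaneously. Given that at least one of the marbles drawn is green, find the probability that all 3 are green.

P(all 3 green) = C(9,3)/C(14,3) = 3/13; P(at least one green) = 1 − C(5,3)/C(14,3) = 177/182.
Since 'all 3 green' ⊆ 'at least one green', P(all 3 | at least one) = 3/13 / 177/182 = 14/59 ≈ 0.2373.

14/59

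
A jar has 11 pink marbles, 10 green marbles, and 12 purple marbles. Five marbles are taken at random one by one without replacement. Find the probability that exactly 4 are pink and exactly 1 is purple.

15/899

Unordered draws without replacement: count favorable combinations over C(33,5).
Favorable = C(11,4) · C(10,0) · C(12,1) = 3960; total = C(33,5) = 237336.
P = 3960/237336 = 15/899 ≈ 0.0167.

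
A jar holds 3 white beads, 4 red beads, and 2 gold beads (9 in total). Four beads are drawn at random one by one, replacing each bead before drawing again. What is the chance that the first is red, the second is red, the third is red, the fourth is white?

Multiply the conditional probability of each draw in order, with replacement (the composition resets each draw).
P = (4/9) · (4/9) · (4/9) · (3/9) = 64/2187 ≈ 0.0293.

64/2187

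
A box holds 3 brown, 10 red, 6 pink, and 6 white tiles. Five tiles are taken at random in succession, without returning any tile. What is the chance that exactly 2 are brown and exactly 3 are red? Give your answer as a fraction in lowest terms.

Unordered draws without replacement: count favorable combinations over C(25,5).
Favorable = C(3,2) · C(10,3) · C(6,0) · C(6,0) = 360; total = C(25,5) = 53130.
P = 360/53130 = 12/1771 ≈ 0.0068.

12/1771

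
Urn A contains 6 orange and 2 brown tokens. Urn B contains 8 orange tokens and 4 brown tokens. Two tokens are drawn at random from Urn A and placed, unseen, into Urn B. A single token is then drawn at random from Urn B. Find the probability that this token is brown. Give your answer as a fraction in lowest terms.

9/28

Condition on how many of the transferred tokens are brown (from Urn A: 2 brown of 8; then Urn B has 14 total).
  0 brown: C(2,0)C(6,2)/C(8,2) = 15/28; then P = 4/14
  1 brown: C(2,1)C(6,1)/C(8,2) = 3/7; then P = 5/14
  2 brown: C(2,2)C(6,0)/C(8,2) = 1/28; then P = 6/14
P(brown from Urn B) = 9/28 ≈ 0.3214.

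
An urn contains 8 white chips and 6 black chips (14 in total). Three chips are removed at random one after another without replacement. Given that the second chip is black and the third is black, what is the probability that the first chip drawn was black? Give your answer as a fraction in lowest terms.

P(first=black and the second chip is black and the third is black) = (6/14)·(5/13)·(4/12) = 5/91.
P(E) = Σ over first color = 10/91 + 5/91 = 15/91.
By Bayes, P(first=black | E) = 5/91 / 15/91 = 1/3 ≈ 0.3333.

1/3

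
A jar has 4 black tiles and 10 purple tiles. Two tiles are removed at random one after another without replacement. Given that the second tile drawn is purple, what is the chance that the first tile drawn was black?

4/13

P(first=black and the second tile drawn is purple) = (4/14)·(10/13) = 20/91.
P(the second tile drawn is purple) = Σ over first color = 20/91 + 45/91 = 5/7.
By Bayes, P(first=black | the second tile drawn is purple) = 20/91 / 5/7 = 4/13 ≈ 0.3077.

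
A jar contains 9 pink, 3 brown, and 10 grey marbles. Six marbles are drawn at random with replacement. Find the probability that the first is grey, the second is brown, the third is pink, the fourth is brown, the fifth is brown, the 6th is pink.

Multiply the conditional probability of each draw in order, with replacement (the composition resets each draw).
P = (10/22) · (3/22) · (9/22) · (3/22) · (3/22) · (9/22) = 10935/56689952 ≈ 0.0002.

10935/56689952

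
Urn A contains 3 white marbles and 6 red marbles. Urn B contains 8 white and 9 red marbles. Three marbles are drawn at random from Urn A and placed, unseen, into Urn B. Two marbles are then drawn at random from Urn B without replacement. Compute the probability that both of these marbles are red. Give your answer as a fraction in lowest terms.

Condition on how many of the transferred marbles are red (from Urn A: 6 red of 9; then Urn B has 20 total).
  0 red: C(6,0)C(3,3)/C(9,3) = 1/84; then P = C(9,2)/C(20,2) = 18/95
  1 red: C(6,1)C(3,2)/C(9,3) = 3/14; then P = C(10,2)/C(20,2) = 9/38
  2 red: C(6,2)C(3,1)/C(9,3) = 15/28; then P = C(11,2)/C(20,2) = 11/38
  3 red: C(6,3)C(3,0)/C(9,3) = 5/21; then P = C(12,2)/C(20,2) = 33/95
P(both red) = 221/760 ≈ 0.2908.

221/760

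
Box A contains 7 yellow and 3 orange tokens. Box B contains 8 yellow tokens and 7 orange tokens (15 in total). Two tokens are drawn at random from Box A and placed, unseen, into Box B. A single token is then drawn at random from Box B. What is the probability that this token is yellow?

Condition on how many of the transferred tokens are yellow (from Box A: 7 yellow of 10; then Box B has 17 total).
  0 yellow: C(7,0)C(3,2)/C(10,2) = 1/15; then P = 8/17
  1 yellow: C(7,1)C(3,1)/C(10,2) = 7/15; then P = 9/17
  2 yellow: C(7,2)C(3,0)/C(10,2) = 7/15; then P = 10/17
P(yellow from Box B) = 47/85 ≈ 0.5529.

47/85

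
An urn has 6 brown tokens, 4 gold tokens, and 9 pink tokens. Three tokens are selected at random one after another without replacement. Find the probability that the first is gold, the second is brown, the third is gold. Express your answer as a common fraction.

4/323

Multiply the conditional probability of each draw in order, without replacement, so each draw removes one from its color and from the total.
P = (4/19) · (6/18) · (3/17) = 4/323 ≈ 0.0124.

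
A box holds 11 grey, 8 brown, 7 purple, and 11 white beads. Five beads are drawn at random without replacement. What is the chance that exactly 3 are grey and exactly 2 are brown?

Unordered draws without replacement: count favorable combinations over C(37,5).
Favorable = C(11,3) · C(8,2) · C(7,0) · C(11,0) = 4620; total = C(37,5) = 435897.
P = 4620/435897 = 20/1887 ≈ 0.0106.

20/1887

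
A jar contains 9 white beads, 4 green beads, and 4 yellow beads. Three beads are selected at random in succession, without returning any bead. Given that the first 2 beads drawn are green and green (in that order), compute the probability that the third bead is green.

2/15

After removing 2 green, the jar has 2 green out of 15 remaining.
P(third is green | given) = 2/15 ≈ 0.1333.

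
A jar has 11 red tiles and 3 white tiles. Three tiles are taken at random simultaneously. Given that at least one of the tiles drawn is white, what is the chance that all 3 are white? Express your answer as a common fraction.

P(all 3 white) = C(3,3)/C(14,3) = 1/364; P(at least one white) = 1 − C(11,3)/C(14,3) = 199/364.
Since 'all 3 white' ⊆ 'at least one white', P(all 3 | at least one) = 1/364 / 199/364 = 1/199 ≈ 0.0050.

1/199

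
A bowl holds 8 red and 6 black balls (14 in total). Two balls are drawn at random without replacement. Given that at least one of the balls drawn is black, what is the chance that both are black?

5/21

P(both black) = C(6,2)/C(14,2) = 15/91; P(at least one black) = 1 − C(8,2)/C(14,2) = 9/13.
Since 'both black' ⊆ 'at least one black', P(both | at least one) = 15/91 / 9/13 = 5/21 ≈ 0.2381.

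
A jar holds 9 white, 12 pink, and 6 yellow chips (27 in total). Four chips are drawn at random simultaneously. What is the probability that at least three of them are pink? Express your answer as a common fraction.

Sum the hypergeometric tail for j = 3,…,4 pink chips.
Favorable = C(12,3)·C(15,1) + C(12,4)·C(15,0) = 3795; total = C(27,4) = 17550.
P = 3795/17550 = 253/1170 ≈ 0.2162.

253/1170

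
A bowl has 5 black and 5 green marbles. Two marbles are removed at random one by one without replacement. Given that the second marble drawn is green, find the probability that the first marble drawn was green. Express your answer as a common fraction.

P(first=green and the second marble drawn is green) = (5/10)·(4/9) = 2/9.
P(the second marble drawn is green) = Σ over first color = 5/18 + 2/9 = 1/2.
By Bayes, P(first=green | the second marble drawn is green) = 2/9 / 1/2 = 4/9 ≈ 0.4444.

4/9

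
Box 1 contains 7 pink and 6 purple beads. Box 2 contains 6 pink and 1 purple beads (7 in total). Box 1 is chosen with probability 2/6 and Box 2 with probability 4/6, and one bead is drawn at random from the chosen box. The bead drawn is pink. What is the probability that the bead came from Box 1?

P(pink | Box 1) = 7/13; P(pink | Box 2) = 6/7.
P(pink) = 1/3·7/13 + 2/3·6/7 = 205/273.
By Bayes' rule, P(Box 1 | pink) = 7/39 / 205/273 = 49/205 ≈ 0.2390.

49/205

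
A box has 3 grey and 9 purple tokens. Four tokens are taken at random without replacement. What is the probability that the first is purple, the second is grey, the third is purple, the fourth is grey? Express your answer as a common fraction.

Multiply the conditional probability of each draw in order, without replacement, so each draw removes one from its color and from the total.
P = (9/12) · (3/11) · (8/10) · (2/9) = 2/55 ≈ 0.0364.

2/55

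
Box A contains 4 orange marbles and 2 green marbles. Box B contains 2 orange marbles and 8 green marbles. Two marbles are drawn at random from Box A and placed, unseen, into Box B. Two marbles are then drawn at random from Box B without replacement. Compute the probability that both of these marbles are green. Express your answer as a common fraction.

Condition on how many of the transferred marbles are green (from Box A: 2 green of 6; then Box B has 12 total).
  0 green: C(2,0)C(4,2)/C(6,2) = 2/5; then P = C(8,2)/C(12,2) = 14/33
  1 green: C(2,1)C(4,1)/C(6,2) = 8/15; then P = C(9,2)/C(12,2) = 6/11
  2 green: C(2,2)C(4,0)/C(6,2) = 1/15; then P = C(10,2)/C(12,2) = 15/22
P(both green) = 167/330 ≈ 0.5061.

167/330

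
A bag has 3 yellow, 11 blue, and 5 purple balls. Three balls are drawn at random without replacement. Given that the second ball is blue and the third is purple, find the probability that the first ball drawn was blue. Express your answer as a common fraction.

P(first=blue and the second ball is blue and the third is purple) = (11/19)·(10/18)·(5/17) = 275/2907.
P(E) = Σ over first color = 55/1938 + 275/2907 + 110/2907 = 55/342.
By Bayes, P(first=blue | E) = 275/2907 / 55/342 = 10/17 ≈ 0.5882.

10/17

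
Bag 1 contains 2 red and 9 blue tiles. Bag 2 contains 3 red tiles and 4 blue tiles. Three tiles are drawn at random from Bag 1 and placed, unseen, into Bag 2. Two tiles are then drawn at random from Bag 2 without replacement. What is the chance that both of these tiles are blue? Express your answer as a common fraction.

326/825

Condition on how many of the transferred tiles are blue (from Bag 1: 9 blue of 11; then Bag 2 has 10 total).
  1 blue: C(9,1)C(2,2)/C(11,3) = 3/55; then P = C(5,2)/C(10,2) = 2/9
  2 blue: C(9,2)C(2,1)/C(11,3) = 24/55; then P = C(6,2)/C(10,2) = 1/3
  3 blue: C(9,3)C(2,0)/C(11,3) = 28/55; then P = C(7,2)/C(10,2) = 7/15
P(both blue) = 326/825 ≈ 0.3952.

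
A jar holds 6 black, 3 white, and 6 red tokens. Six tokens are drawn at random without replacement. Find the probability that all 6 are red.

1/5005

Unordered draws without replacement: count favorable combinations over C(15,6).
Favorable = C(6,0) · C(3,0) · C(6,6) = 1; total = C(15,6) = 5005.
P = 1/5005 = 1/5005 ≈ 0.0002.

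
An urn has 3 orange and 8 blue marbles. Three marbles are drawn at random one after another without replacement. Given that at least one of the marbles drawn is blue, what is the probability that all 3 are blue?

P(all 3 blue) = C(8,3)/C(11,3) = 56/165; P(at least one blue) = 1 − C(3,3)/C(11,3) = 164/165.
Since 'all 3 blue' ⊆ 'at least one blue', P(all 3 | at least one) = 56/165 / 164/165 = 14/41 ≈ 0.3415.

14/41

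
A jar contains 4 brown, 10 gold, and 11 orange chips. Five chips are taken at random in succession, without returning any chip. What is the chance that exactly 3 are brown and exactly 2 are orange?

Unordered draws without replacement: count favorable combinations over C(25,5).
Favorable = C(4,3) · C(10,0) · C(11,2) = 220; total = C(25,5) = 53130.
P = 220/53130 = 2/483 ≈ 0.0041.

2/483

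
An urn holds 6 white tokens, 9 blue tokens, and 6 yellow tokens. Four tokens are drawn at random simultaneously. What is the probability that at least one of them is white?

Use the complement: P(at least one white) = 1 − P(no white).
P(none) = C(15,4)/C(21,4) = 1365/5985.
So P = 1 − 1365/5985 = 44/57 ≈ 0.7719.

44/57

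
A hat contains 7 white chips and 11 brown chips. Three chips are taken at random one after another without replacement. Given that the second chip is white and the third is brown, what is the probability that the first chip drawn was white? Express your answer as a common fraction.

P(first=white and the second chip is white and the third is brown) = (7/18)·(6/17)·(11/16) = 77/816.
P(E) = Σ over first color = 77/816 + 385/2448 = 77/306.
By Bayes, P(first=white | E) = 77/816 / 77/306 = 3/8 ≈ 0.3750.

3/8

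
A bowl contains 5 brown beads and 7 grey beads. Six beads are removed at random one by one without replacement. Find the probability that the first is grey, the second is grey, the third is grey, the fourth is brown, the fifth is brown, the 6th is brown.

Multiply the conditional probability of each draw in order, without replacement, so each draw removes one from its color and from the total.
P = (7/12) · (6/11) · (5/10) · (5/9) · (4/8) · (3/7) = 5/264 ≈ 0.0189.

5/264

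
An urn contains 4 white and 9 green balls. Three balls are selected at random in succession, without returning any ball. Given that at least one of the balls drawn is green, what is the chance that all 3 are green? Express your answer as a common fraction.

14/47

P(all 3 green) = C(9,3)/C(13,3) = 42/143; P(at least one green) = 1 − C(4,3)/C(13,3) = 141/143.
Since 'all 3 green' ⊆ 'at least one green', P(all 3 | at least one) = 42/143 / 141/143 = 14/47 ≈ 0.2979.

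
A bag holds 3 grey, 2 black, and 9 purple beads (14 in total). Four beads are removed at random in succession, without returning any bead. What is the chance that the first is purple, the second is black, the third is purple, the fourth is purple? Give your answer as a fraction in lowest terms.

Multiply the conditional probability of each draw in order, without replacement, so each draw removes one from its color and from the total.
P = (9/14) · (2/13) · (8/12) · (7/11) = 6/143 ≈ 0.0420.

6/143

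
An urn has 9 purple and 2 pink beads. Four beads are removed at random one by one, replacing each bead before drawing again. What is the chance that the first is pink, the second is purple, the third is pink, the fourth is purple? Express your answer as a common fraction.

324/14641

Multiply the conditional probability of each draw in order, with replacement (the composition resets each draw).
P = (2/11) · (9/11) · (2/11) · (9/11) = 324/14641 ≈ 0.0221.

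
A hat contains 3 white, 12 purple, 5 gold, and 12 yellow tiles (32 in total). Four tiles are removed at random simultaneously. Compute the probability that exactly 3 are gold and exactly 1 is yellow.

Unordered draws without replacement: count favorable combinations over C(32,4).
Favorable = C(3,0) · C(12,0) · C(5,3) · C(12,1) = 120; total = C(32,4) = 35960.
P = 120/35960 = 3/899 ≈ 0.0033.

3/899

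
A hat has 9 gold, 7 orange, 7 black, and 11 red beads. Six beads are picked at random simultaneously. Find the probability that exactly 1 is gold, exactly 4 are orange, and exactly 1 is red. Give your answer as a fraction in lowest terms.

315/122264

Unordered draws without replacement: count favorable combinations over C(34,6).
Favorable = C(9,1) · C(7,4) · C(7,0) · C(11,1) = 3465; total = C(34,6) = 1344904.
P = 3465/1344904 = 315/122264 ≈ 0.0026.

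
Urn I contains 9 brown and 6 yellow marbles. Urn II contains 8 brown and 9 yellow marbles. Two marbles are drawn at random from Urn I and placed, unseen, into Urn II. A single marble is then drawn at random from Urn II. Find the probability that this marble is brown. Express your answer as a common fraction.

Condition on how many of the transferred marbles are brown (from Urn I: 9 brown of 15; then Urn II has 19 total).
  0 brown: C(9,0)C(6,2)/C(15,2) = 1/7; then P = 8/19
  1 brown: C(9,1)C(6,1)/C(15,2) = 18/35; then P = 9/19
  2 brown: C(9,2)C(6,0)/C(15,2) = 12/35; then P = 10/19
P(brown from Urn II) = 46/95 ≈ 0.4842.

46/95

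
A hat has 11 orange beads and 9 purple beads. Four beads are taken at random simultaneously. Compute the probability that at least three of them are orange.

121/323

Sum the hypergeometric tail for j = 3,…,4 orange beads.
Favorable = C(11,3)·C(9,1) + C(11,4)·C(9,0) = 1815; total = C(20,4) = 4845.
P = 1815/4845 = 121/323 ≈ 0.3746.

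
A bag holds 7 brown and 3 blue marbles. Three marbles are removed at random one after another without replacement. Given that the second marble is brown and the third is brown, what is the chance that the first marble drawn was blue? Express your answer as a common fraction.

P(first=blue and the second marble is brown and the third is brown) = (3/10)·(7/9)·(6/8) = 7/40.
P(E) = Σ over first color = 7/24 + 7/40 = 7/15.
By Bayes, P(first=blue | E) = 7/40 / 7/15 = 3/8 ≈ 0.3750.

3/8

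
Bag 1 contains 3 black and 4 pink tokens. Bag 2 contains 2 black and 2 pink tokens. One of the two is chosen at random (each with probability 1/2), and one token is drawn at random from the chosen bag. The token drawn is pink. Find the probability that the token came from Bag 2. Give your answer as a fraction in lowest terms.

7/15

P(pink | Bag 1) = 4/7; P(pink | Bag 2) = 1/2.
P(pink) = 1/2·4/7 + 1/2·1/2 = 15/28.
By Bayes' rule, P(Bag 2 | pink) = 1/4 / 15/28 = 7/15 ≈ 0.4667.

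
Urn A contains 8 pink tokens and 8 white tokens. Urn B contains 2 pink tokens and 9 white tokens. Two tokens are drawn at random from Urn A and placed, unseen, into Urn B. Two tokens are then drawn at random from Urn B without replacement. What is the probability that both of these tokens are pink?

97/2340

Condition on how many of the transferred tokens are pink (from Urn A: 8 pink of 16; then Urn B has 13 total).
  0 pink: C(8,0)C(8,2)/C(16,2) = 7/30; then P = C(2,2)/C(13,2) = 1/78
  1 pink: C(8,1)C(8,1)/C(16,2) = 8/15; then P = C(3,2)/C(13,2) = 1/26
  2 pink: C(8,2)C(8,0)/C(16,2) = 7/30; then P = C(4,2)/C(13,2) = 1/13
P(both pink) = 97/2340 ≈ 0.0415.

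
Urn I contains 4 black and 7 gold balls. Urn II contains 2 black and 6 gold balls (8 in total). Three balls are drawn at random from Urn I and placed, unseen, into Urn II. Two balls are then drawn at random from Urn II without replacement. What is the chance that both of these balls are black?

Condition on how many of the transferred balls are black (from Urn I: 4 black of 11; then Urn II has 11 total).
  0 black: C(4,0)C(7,3)/C(11,3) = 7/33; then P = C(2,2)/C(11,2) = 1/55
  1 black: C(4,1)C(7,2)/C(11,3) = 28/55; then P = C(3,2)/C(11,2) = 3/55
  2 black: C(4,2)C(7,1)/C(11,3) = 14/55; then P = C(4,2)/C(11,2) = 6/55
  3 black: C(4,3)C(7,0)/C(11,3) = 4/165; then P = C(5,2)/C(11,2) = 2/11
P(both black) = 193/3025 ≈ 0.0638.

193/3025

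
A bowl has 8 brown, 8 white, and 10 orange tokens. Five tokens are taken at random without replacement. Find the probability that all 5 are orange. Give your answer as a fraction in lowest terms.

Unordered draws without replacement: count favorable combinations over C(26,5).
Favorable = C(8,0) · C(8,0) · C(10,5) = 252; total = C(26,5) = 65780.
P = 252/65780 = 63/16445 ≈ 0.0038.

63/16445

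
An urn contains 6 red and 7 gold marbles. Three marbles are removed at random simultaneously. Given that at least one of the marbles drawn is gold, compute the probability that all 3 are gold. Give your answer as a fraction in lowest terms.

P(all 3 gold) = C(7,3)/C(13,3) = 35/286; P(at least one gold) = 1 − C(6,3)/C(13,3) = 133/143.
Since 'all 3 gold' ⊆ 'at least one gold', P(all 3 | at least one) = 35/286 / 133/143 = 5/38 ≈ 0.1316.

5/38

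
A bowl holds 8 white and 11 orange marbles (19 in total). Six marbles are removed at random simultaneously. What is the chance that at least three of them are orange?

Sum the hypergeometric tail for j = 3,…,6 orange marbles.
Favorable = C(11,3)·C(8,3) + C(11,4)·C(8,2) + C(11,5)·C(8,1) + C(11,6)·C(8,0) = 22638; total = C(19,6) = 27132.
P = 22638/27132 = 539/646 ≈ 0.8344.

539/646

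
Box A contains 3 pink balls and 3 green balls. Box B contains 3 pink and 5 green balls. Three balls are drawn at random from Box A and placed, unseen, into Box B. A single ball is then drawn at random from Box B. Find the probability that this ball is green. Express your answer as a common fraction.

13/22

Condition on how many of the transferred balls are green (from Box A: 3 green of 6; then Box B has 11 total).
  0 green: C(3,0)C(3,3)/C(6,3) = 1/20; then P = 5/11
  1 green: C(3,1)C(3,2)/C(6,3) = 9/20; then P = 6/11
  2 green: C(3,2)C(3,1)/C(6,3) = 9/20; then P = 7/11
  3 green: C(3,3)C(3,0)/C(6,3) = 1/20; then P = 8/11
P(green from Box B) = 13/22 ≈ 0.5909.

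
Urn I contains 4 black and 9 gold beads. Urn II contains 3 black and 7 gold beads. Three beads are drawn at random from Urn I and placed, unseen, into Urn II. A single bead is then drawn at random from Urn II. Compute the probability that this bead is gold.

Condition on how many of the transferred beads are gold (from Urn I: 9 gold of 13; then Urn II has 13 total).
  0 gold: C(9,0)C(4,3)/C(13,3) = 2/143; then P = 7/13
  1 gold: C(9,1)C(4,2)/C(13,3) = 27/143; then P = 8/13
  2 gold: C(9,2)C(4,1)/C(13,3) = 72/143; then P = 9/13
  3 gold: C(9,3)C(4,0)/C(13,3) = 42/143; then P = 10/13
P(gold from Urn II) = 118/169 ≈ 0.6982.

118/169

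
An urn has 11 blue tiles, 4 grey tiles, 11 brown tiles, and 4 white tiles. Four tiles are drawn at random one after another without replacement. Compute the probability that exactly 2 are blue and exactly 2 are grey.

22/1827

Unordered draws without replacement: count favorable combinations over C(30,4).
Favorable = C(11,2) · C(4,2) · C(11,0) · C(4,0) = 330; total = C(30,4) = 27405.
P = 330/27405 = 22/1827 ≈ 0.0120.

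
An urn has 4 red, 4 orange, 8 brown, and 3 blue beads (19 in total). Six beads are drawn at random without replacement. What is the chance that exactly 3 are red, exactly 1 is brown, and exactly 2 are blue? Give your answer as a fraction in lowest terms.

8/2261

Unordered draws without replacement: count favorable combinations over C(19,6).
Favorable = C(4,3) · C(4,0) · C(8,1) · C(3,2) = 96; total = C(19,6) = 27132.
P = 96/27132 = 8/2261 ≈ 0.0035.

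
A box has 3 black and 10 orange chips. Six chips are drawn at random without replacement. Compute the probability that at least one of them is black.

Use the complement: P(at least one black) = 1 − P(no black).
P(none) = C(10,6)/C(13,6) = 210/1716.
So P = 1 − 210/1716 = 251/286 ≈ 0.8776.

251/286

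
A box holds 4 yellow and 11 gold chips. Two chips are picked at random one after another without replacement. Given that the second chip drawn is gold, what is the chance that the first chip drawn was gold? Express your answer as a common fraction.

5/7

P(first=gold and the second chip drawn is gold) = (11/15)·(10/14) = 11/21.
P(the second chip drawn is gold) = Σ over first color = 22/105 + 11/21 = 11/15.
By Bayes, P(first=gold | the second chip drawn is gold) = 11/21 / 11/15 = 5/7 ≈ 0.7143.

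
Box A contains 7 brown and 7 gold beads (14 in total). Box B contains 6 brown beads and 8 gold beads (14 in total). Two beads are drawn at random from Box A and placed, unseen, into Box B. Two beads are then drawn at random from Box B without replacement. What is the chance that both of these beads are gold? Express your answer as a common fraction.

Condition on how many of the transferred beads are gold (from Box A: 7 gold of 14; then Box B has 16 total).
  0 gold: C(7,0)C(7,2)/C(14,2) = 3/13; then P = C(8,2)/C(16,2) = 7/30
  1 gold: C(7,1)C(7,1)/C(14,2) = 7/13; then P = C(9,2)/C(16,2) = 3/10
  2 gold: C(7,2)C(7,0)/C(14,2) = 3/13; then P = C(10,2)/C(16,2) = 3/8
P(both gold) = 157/520 ≈ 0.3019.

157/520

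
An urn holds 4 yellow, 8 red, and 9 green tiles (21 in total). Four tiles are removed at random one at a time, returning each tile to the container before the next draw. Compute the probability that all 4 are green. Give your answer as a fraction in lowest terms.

Multiply the conditional probability of each draw in order, with replacement (the composition resets each draw).
P = (9/21) · (9/21) · (9/21) · (9/21) = 81/2401 ≈ 0.0337.

81/2401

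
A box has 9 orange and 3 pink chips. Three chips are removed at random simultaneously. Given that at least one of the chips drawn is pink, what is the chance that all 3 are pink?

1/136

P(all 3 pink) = C(3,3)/C(12,3) = 1/220; P(at least one pink) = 1 − C(9,3)/C(12,3) = 34/55.
Since 'all 3 pink' ⊆ 'at least one pink', P(all 3 | at least one) = 1/220 / 34/55 = 1/136 ≈ 0.0074.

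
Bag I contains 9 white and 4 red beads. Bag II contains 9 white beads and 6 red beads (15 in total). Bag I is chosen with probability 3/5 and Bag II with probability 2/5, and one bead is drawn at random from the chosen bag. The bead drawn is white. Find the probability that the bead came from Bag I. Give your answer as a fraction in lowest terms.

P(white | Bag I) = 9/13; P(white | Bag II) = 3/5.
P(white) = 3/5·9/13 + 2/5·3/5 = 213/325.
By Bayes' rule, P(Bag I | white) = 27/65 / 213/325 = 45/71 ≈ 0.6338.

45/71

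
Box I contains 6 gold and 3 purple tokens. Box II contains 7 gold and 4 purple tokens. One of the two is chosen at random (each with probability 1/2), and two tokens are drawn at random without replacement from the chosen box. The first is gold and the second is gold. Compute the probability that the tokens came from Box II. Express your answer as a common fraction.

252/527

P(E | Box I) = 5/12; P(E | Box II) = 21/55.
P(E) = 1/2·5/12 + 1/2·21/55 = 527/1320.
By Bayes' rule, P(Box II | E) = 21/110 / 527/1320 = 252/527 ≈ 0.4782.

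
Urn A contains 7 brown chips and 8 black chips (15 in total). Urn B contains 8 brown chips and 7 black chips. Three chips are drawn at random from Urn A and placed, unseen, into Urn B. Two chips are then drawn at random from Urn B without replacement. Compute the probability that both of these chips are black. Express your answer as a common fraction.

Condition on how many of the transferred chips are black (from Urn A: 8 black of 15; then Urn B has 18 total).
  0 black: C(8,0)C(7,3)/C(15,3) = 1/13; then P = C(7,2)/C(18,2) = 7/51
  1 black: C(8,1)C(7,2)/C(15,3) = 24/65; then P = C(8,2)/C(18,2) = 28/153
  2 black: C(8,2)C(7,1)/C(15,3) = 28/65; then P = C(9,2)/C(18,2) = 4/17
  3 black: C(8,3)C(7,0)/C(15,3) = 8/65; then P = C(10,2)/C(18,2) = 5/17
P(both black) = 11/51 ≈ 0.2157.

11/51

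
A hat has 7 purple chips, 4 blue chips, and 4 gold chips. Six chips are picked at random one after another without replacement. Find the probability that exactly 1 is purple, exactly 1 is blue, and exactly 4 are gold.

4/715

Unordered draws without replacement: count favorable combinations over C(15,6).
Favorable = C(7,1) · C(4,1) · C(4,4) = 28; total = C(15,6) = 5005.
P = 28/5005 = 4/715 ≈ 0.0056.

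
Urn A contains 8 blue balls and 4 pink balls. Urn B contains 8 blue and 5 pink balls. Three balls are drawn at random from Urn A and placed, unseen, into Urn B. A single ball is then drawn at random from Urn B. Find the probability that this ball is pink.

Condition on how many of the transferred balls are pink (from Urn A: 4 pink of 12; then Urn B has 16 total).
  0 pink: C(4,0)C(8,3)/C(12,3) = 14/55; then P = 5/16
  1 pink: C(4,1)C(8,2)/C(12,3) = 28/55; then P = 6/16
  2 pink: C(4,2)C(8,1)/C(12,3) = 12/55; then P = 7/16
  3 pink: C(4,3)C(8,0)/C(12,3) = 1/55; then P = 8/16
P(pink from Urn B) = 3/8 ≈ 0.3750.

3/8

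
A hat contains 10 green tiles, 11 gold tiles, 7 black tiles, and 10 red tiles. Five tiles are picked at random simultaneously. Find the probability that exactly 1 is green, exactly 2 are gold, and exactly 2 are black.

Unordered draws without replacement: count favorable combinations over C(38,5).
Favorable = C(10,1) · C(11,2) · C(7,2) · C(10,0) = 11550; total = C(38,5) = 501942.
P = 11550/501942 = 275/11951 ≈ 0.0230.

275/11951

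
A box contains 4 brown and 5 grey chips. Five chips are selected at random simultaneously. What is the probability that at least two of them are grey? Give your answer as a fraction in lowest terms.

Sum the hypergeometric tail for j = 2,…,5 grey chips.
Favorable = C(5,2)·C(4,3) + C(5,3)·C(4,2) + C(5,4)·C(4,1) + C(5,5)·C(4,0) = 121; total = C(9,5) = 126.
P = 121/126 = 121/126 ≈ 0.9603.

121/126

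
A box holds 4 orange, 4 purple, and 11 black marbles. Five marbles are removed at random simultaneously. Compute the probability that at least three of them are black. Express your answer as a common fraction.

Sum the hypergeometric tail for j = 3,…,5 black marbles.
Favorable = C(11,3)·C(8,2) + C(11,4)·C(8,1) + C(11,5)·C(8,0) = 7722; total = C(19,5) = 11628.
P = 7722/11628 = 429/646 ≈ 0.6641.

429/646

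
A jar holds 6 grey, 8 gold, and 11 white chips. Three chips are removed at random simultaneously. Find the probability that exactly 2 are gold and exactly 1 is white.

77/575

Unordered draws without replacement: count favorable combinations over C(25,3).
Favorable = C(6,0) · C(8,2) · C(11,1) = 308; total = C(25,3) = 2300.
P = 308/2300 = 77/575 ≈ 0.1339.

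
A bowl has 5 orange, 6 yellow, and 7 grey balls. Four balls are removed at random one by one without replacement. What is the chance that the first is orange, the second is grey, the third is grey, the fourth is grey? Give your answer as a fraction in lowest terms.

Multiply the conditional probability of each draw in order, without replacement, so each draw removes one from its color and from the total.
P = (5/18) · (7/17) · (6/16) · (5/15) = 35/2448 ≈ 0.0143.

35/2448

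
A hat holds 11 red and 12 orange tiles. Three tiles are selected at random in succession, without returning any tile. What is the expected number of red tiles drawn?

33/23

By linearity of expectation, E[X] = Σ P(draw i is red); by symmetry each draw (even without replacement) has P(red) = 11/23.
E[X] = 3 · 11/23 = 33/23 ≈ 1.4348.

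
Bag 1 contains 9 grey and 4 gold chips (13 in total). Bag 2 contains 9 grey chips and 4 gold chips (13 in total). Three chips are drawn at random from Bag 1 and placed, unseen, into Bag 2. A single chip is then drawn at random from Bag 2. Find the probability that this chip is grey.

Condition on how many of the transferred chips are grey (from Bag 1: 9 grey of 13; then Bag 2 has 16 total).
  0 grey: C(9,0)C(4,3)/C(13,3) = 2/143; then P = 9/16
  1 grey: C(9,1)C(4,2)/C(13,3) = 27/143; then P = 10/16
  2 grey: C(9,2)C(4,1)/C(13,3) = 72/143; then P = 11/16
  3 grey: C(9,3)C(4,0)/C(13,3) = 42/143; then P = 12/16
P(grey from Bag 2) = 9/13 ≈ 0.6923.

9/13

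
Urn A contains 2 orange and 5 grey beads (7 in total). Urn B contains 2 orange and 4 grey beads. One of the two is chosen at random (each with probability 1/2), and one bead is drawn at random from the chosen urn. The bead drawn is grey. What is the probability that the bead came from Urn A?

15/29

P(grey | Urn A) = 5/7; P(grey | Urn B) = 2/3.
P(grey) = 1/2·5/7 + 1/2·2/3 = 29/42.
By Bayes' rule, P(Urn A | grey) = 5/14 / 29/42 = 15/29 ≈ 0.5172.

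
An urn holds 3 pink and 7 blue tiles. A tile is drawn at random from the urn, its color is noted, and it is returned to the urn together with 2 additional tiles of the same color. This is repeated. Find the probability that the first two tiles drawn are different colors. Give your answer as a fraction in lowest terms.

Either blue then pink, or pink then blue; after the first draw the total is 12.
P = (7/10)·(3/12) + (3/10)·(7/12) = 7/20 ≈ 0.3500.

7/20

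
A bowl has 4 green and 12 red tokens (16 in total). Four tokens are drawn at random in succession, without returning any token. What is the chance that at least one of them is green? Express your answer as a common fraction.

265/364

Use the complement: P(at least one green) = 1 − P(no green).
P(none) = C(12,4)/C(16,4) = 495/1820.
So P = 1 − 495/1820 = 265/364 ≈ 0.7280.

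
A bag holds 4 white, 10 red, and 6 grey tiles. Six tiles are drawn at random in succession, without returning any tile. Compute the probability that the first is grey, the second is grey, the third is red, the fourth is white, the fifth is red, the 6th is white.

Multiply the conditional probability of each draw in order, without replacement, so each draw removes one from its color and from the total.
P = (6/20) · (5/19) · (10/18) · (4/17) · (9/16) · (3/15) = 3/2584 ≈ 0.0012.

3/2584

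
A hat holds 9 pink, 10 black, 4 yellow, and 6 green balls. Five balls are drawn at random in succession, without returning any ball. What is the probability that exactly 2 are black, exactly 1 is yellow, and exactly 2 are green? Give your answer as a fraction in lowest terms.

Unordered draws without replacement: count favorable combinations over C(29,5).
Favorable = C(9,0) · C(10,2) · C(4,1) · C(6,2) = 2700; total = C(29,5) = 118755.
P = 2700/118755 = 60/2639 ≈ 0.0227.

60/2639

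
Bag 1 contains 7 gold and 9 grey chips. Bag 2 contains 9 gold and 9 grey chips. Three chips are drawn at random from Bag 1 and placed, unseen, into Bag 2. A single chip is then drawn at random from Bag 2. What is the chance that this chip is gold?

55/112

Condition on how many of the transferred chips are gold (from Bag 1: 7 gold of 16; then Bag 2 has 21 total).
  0 gold: C(7,0)C(9,3)/C(16,3) = 3/20; then P = 9/21
  1 gold: C(7,1)C(9,2)/C(16,3) = 9/20; then P = 10/21
  2 gold: C(7,2)C(9,1)/C(16,3) = 27/80; then P = 11/21
  3 gold: C(7,3)C(9,0)/C(16,3) = 1/16; then P = 12/21
P(gold from Bag 2) = 55/112 ≈ 0.4911.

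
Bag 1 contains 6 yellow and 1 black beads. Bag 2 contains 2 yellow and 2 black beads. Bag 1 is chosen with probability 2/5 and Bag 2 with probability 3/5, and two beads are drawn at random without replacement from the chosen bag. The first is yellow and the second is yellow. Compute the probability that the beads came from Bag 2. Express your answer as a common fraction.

7/27

P(E | Bag 1) = 5/7; P(E | Bag 2) = 1/6.
P(E) = 2/5·5/7 + 3/5·1/6 = 27/70.
By Bayes' rule, P(Bag 2 | E) = 1/10 / 27/70 = 7/27 ≈ 0.2593.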